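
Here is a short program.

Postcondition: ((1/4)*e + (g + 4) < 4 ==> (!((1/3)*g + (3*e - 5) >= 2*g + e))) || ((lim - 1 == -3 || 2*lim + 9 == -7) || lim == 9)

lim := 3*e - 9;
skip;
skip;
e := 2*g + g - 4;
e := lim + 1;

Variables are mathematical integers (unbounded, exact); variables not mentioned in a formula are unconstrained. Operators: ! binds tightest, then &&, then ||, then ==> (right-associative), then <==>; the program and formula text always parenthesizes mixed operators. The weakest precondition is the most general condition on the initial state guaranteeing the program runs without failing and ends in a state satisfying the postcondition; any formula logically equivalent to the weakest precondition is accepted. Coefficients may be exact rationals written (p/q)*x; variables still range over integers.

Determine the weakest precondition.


Working backward. After the program, the postcondition ((1/4)*e + (g + 4) < 4 ==> (!((1/3)*g + (3*e - 5) >= 2*g + e))) || ((lim - 1 == -3 || 2*lim + 9 == -7) || lim == 9) must hold; in canonical form it is ((1/4)*e + g < 0 ==> (!(2*e >= (5/3)*g + 5))) || lim == -2 || 2*lim == -16 || lim == 9.
Before e := lim + 1: (g + (1/4)*lim < -1/4 ==> (!(2*lim >= (5/3)*g + 3))) || lim == -2 || 2*lim == -16 || lim == 9
Before e := 2*g + g - 4: (g + (1/4)*lim < -1/4 ==> (!(2*lim >= (5/3)*g + 3))) || lim == -2 || 2*lim == -16 || lim == 9
Before skip: (g + (1/4)*lim < -1/4 ==> (!(2*lim >= (5/3)*g + 3))) || lim == -2 || 2*lim == -16 || lim == 9
Before skip: (g + (1/4)*lim < -1/4 ==> (!(2*lim >= (5/3)*g + 3))) || lim == -2 || 2*lim == -16 || lim == 9
Before lim := 3*e - 9: ((3/4)*e + g < 2 ==> (!(6*e >= (5/3)*g + 21))) || 3*e == 7 || 6*e == 2 || 3*e == 18
Answer: WP = ((3/4)*e + g < 2 ==> (!(6*e >= (5/3)*g + 21))) || 3*e == 7 || 6*e == 2 || 3*e == 18


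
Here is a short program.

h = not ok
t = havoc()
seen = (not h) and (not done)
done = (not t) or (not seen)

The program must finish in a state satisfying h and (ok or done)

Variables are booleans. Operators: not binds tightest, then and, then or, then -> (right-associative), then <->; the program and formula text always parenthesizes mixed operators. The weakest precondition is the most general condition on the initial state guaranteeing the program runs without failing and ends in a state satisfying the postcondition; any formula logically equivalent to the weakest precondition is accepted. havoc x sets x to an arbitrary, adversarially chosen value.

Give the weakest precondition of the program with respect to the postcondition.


Working backward. After the program, h and (ok or done) must hold.
Before done := (not t) or (not seen): h and (ok or (not t) or (not seen))
Before seen := (not h) and (not done): h and (ok or (not t) or (not ((not h) and (not done))))
Before havoc t: h and (ok or (not ((not h) and (not done))))
Before h := not ok: (not ok) and (ok or (not (ok and (not done))))
Answer: WP = (not ok) and (ok or (not (ok and (not done))))


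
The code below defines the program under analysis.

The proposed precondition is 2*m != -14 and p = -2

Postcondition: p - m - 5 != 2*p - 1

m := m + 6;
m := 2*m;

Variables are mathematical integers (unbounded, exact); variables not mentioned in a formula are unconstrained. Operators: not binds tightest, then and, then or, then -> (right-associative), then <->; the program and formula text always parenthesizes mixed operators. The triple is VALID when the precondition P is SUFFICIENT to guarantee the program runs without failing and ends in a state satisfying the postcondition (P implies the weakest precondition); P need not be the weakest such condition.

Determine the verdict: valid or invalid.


Working backward. After the program, the postcondition p - m - 5 != 2*p - 1 must hold; in canonical form it is m + p != -4.
Before m := 2*m: 2*m + p != -4
Before m := m + 6: 2*m + p != -16
The weakest precondition is 2*m + p != -16.
Check whether 2*m != -14 and p = -2 implies it.
Every state satisfying the precondition satisfies the weakest precondition: the implication holds.
Answer: valid


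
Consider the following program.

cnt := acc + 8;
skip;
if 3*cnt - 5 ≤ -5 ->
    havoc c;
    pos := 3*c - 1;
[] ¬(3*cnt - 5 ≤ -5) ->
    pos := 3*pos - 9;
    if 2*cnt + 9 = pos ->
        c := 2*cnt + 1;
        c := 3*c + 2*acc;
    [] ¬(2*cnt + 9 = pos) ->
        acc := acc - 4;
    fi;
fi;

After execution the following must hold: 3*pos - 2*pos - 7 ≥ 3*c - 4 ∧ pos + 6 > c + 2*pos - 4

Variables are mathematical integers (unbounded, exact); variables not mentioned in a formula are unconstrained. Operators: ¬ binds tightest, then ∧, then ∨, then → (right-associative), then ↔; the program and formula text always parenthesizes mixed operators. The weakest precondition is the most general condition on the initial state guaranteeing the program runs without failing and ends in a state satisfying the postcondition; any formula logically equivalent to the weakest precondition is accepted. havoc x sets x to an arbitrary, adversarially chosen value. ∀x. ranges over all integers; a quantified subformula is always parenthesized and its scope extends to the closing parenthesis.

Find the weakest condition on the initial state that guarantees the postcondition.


Working backward. After the program, the postcondition 3*pos - 2*pos - 7 ≥ 3*c - 4 ∧ pos + 6 > c + 2*pos - 4 must hold; in canonical form it is pos ≥ 3*c + 3 ∧ c + pos < 10.
Then branch requires false; else branch requires (2*cnt = 3*pos - 18 → (3*pos ≥ 6*acc + 18*cnt + 21 ∧ 2*acc + 6*cnt + 3*pos < 16)) ∧ ((¬(2*cnt = 3*pos - 18)) → (3*pos ≥ 3*c + 12 ∧ c + 3*pos < 19)).
Before the if: (¬(3*cnt ≤ 0)) ∧ ((¬(3*cnt ≤ 0)) → ((2*cnt = 3*pos - 18 → (3*pos ≥ 6*acc + 18*cnt + 21 ∧ 2*acc + 6*cnt + 3*pos < 16)) ∧ ((¬(2*cnt = 3*pos - 18)) → (3*pos ≥ 3*c + 12 ∧ c + 3*pos < 19))))
Before skip: (¬(3*cnt ≤ 0)) ∧ ((¬(3*cnt ≤ 0)) → ((2*cnt = 3*pos - 18 → (3*pos ≥ 6*acc + 18*cnt + 21 ∧ 2*acc + 6*cnt + 3*pos < 16)) ∧ ((¬(2*cnt = 3*pos - 18)) → (3*pos ≥ 3*c + 12 ∧ c + 3*pos < 19))))
Before cnt := acc + 8: (¬(3*acc ≤ -24)) ∧ ((¬(3*acc ≤ -24)) → ((2*acc = 3*pos - 34 → (3*pos ≥ 24*acc + 165 ∧ 8*acc + 3*pos < -32)) ∧ ((¬(2*acc = 3*pos - 34)) → (3*pos ≥ 3*c + 12 ∧ c + 3*pos < 19))))
Answer: WP = (¬(3*acc ≤ -24)) ∧ ((¬(3*acc ≤ -24)) → ((2*acc = 3*pos - 34 → (3*pos ≥ 24*acc + 165 ∧ 8*acc + 3*pos < -32)) ∧ ((¬(2*acc = 3*pos - 34)) → (3*pos ≥ 3*c + 12 ∧ c + 3*pos < 19))))


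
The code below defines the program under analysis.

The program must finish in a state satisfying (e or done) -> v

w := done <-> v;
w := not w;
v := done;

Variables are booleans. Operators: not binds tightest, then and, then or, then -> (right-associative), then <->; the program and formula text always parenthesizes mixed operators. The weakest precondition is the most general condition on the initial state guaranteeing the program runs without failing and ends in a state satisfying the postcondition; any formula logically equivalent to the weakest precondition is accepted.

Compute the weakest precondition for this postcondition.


Working backward. After the program, (e or done) -> v must hold.
Before v := done: (e or done) -> done
Before w := not w: (e or done) -> done
Before w := done <-> v: (e or done) -> done
Answer: WP = (e or done) -> done


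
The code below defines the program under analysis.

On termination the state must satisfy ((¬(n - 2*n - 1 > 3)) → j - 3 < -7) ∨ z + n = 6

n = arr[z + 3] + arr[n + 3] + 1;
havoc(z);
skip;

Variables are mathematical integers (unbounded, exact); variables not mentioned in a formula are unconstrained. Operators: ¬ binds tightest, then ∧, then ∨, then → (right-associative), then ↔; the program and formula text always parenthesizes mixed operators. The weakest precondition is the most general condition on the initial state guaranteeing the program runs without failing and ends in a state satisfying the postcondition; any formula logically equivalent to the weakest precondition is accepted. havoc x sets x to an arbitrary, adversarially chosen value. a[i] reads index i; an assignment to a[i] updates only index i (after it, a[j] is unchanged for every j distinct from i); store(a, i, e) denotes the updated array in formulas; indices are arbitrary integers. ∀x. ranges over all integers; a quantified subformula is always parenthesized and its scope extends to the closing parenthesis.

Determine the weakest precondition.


Working backward. After the program, the postcondition ((¬(n - 2*n - 1 > 3)) → j - 3 < -7) ∨ z + n = 6 must hold; in canonical form it is ((¬(n < -4)) → j < -4) ∨ n + z = 6.
Before skip: ((¬(n < -4)) → j < -4) ∨ n + z = 6
Before havoc z: ∀z_1. (((¬(n < -4)) → j < -4) ∨ n + z_1 = 6)
Before n := arr[z + 3] + arr[n + 3] + 1: ∀z_1. (((¬(arr[n + 3] + arr[z + 3] < -5)) → j < -4) ∨ arr[n + 3] + arr[z + 3] + z_1 = 5)
Answer: WP = ∀z_1. (((¬(arr[n + 3] + arr[z + 3] < -5)) → j < -4) ∨ arr[n + 3] + arr[z + 3] + z_1 = 5)


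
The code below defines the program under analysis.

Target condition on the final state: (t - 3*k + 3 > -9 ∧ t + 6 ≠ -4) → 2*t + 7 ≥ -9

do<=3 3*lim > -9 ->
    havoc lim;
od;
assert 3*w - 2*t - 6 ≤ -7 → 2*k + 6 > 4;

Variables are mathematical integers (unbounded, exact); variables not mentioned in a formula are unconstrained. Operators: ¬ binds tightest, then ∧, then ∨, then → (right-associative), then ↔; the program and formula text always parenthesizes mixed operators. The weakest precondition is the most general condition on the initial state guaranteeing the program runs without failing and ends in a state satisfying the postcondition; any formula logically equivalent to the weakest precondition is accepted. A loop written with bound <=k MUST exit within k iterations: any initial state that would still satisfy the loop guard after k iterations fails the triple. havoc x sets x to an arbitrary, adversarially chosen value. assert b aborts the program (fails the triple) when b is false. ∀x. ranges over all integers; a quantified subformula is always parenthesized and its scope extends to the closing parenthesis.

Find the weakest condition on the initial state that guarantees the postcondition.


Working backward. After the program, the postcondition (t - 3*k + 3 > -9 ∧ t + 6 ≠ -4) → 2*t + 7 ≥ -9 must hold; in canonical form it is (t > 3*k - 12 ∧ t ≠ -10) → 2*t ≥ -16.
Before assert 3*w - 2*t - 6 ≤ -7 → 2*k + 6 > 4: (3*w ≤ 2*t - 1 → 2*k > -2) ∧ ((t > 3*k - 12 ∧ t ≠ -10) → 2*t ≥ -16)
Before the loop (bound <=3), unroll the exhaustion recursion (WP_0 = exit-now case; WP_j = one more guarded iteration, up to j = 3):
  WP_0: (¬(3*lim > -9)) ∧ (3*w ≤ 2*t - 1 → 2*k > -2) ∧ ((t > 3*k - 12 ∧ t ≠ -10) → 2*t ≥ -16)
  WP_1: (3*lim > -9 → (∀lim_1. ((¬(3*lim_1 > -9)) ∧ (3*w ≤ 2*t - 1 → 2*k > -2) ∧ ((t > 3*k - 12 ∧ t ≠ -10) → 2*t ≥ -16)))) ∧ ((¬(3*lim > -9)) → ((3*w ≤ 2*t - 1 → 2*k > -2) ∧ ((t > 3*k - 12 ∧ t ≠ -10) → 2*t ≥ -16)))
  WP_2: (3*lim > -9 → (∀lim_2. ((3*lim_2 > -9 → (∀lim_1. ((¬(3*lim_1 > -9)) ∧ (3*w ≤ 2*t - 1 → 2*k > -2) ∧ ((t > 3*k - 12 ∧ t ≠ -10) → 2*t ≥ -16)))) ∧ ((¬(3*lim_2 > -9)) → ((3*w ≤ 2*t - 1 → 2*k > -2) ∧ ((t > 3*k - 12 ∧ t ≠ -10) → 2*t ≥ -16)))))) ∧ ((¬(3*lim > -9)) → ((3*w ≤ 2*t - 1 → 2*k > -2) ∧ ((t > 3*k - 12 ∧ t ≠ -10) → 2*t ≥ -16)))
  WP_3: (3*lim > -9 → (∀lim_3. ((3*lim_3 > -9 → (∀lim_2. ((3*lim_2 > -9 → (∀lim_1. ((¬(3*lim_1 > -9)) ∧ (3*w ≤ 2*t - 1 → 2*k > -2) ∧ ((t > 3*k - 12 ∧ t ≠ -10) → 2*t ≥ -16)))) ∧ ((¬(3*lim_2 > -9)) → ((3*w ≤ 2*t - 1 → 2*k > -2) ∧ ((t > 3*k - 12 ∧ t ≠ -10) → 2*t ≥ -16)))))) ∧ ((¬(3*lim_3 > -9)) → ((3*w ≤ 2*t - 1 → 2*k > -2) ∧ ((t > 3*k - 12 ∧ t ≠ -10) → 2*t ≥ -16)))))) ∧ ((¬(3*lim > -9)) → ((3*w ≤ 2*t - 1 → 2*k > -2) ∧ ((t > 3*k - 12 ∧ t ≠ -10) → 2*t ≥ -16)))
So before the loop: (3*lim > -9 → (∀lim_3. ((3*lim_3 > -9 → (∀lim_2. ((3*lim_2 > -9 → (∀lim_1. ((¬(3*lim_1 > -9)) ∧ (3*w ≤ 2*t - 1 → 2*k > -2) ∧ ((t > 3*k - 12 ∧ t ≠ -10) → 2*t ≥ -16)))) ∧ ((¬(3*lim_2 > -9)) → ((3*w ≤ 2*t - 1 → 2*k > -2) ∧ ((t > 3*k - 12 ∧ t ≠ -10) → 2*t ≥ -16)))))) ∧ ((¬(3*lim_3 > -9)) → ((3*w ≤ 2*t - 1 → 2*k > -2) ∧ ((t > 3*k - 12 ∧ t ≠ -10) → 2*t ≥ -16)))))) ∧ ((¬(3*lim > -9)) → ((3*w ≤ 2*t - 1 → 2*k > -2) ∧ ((t > 3*k - 12 ∧ t ≠ -10) → 2*t ≥ -16)))
Answer: WP = (3*lim > -9 → (∀lim_3. ((3*lim_3 > -9 → (∀lim_2. ((3*lim_2 > -9 → (∀lim_1. ((¬(3*lim_1 > -9)) ∧ (3*w ≤ 2*t - 1 → 2*k > -2) ∧ ((t > 3*k - 12 ∧ t ≠ -10) → 2*t ≥ -16)))) ∧ ((¬(3*lim_2 > -9)) → ((3*w ≤ 2*t - 1 → 2*k > -2) ∧ ((t > 3*k - 12 ∧ t ≠ -10) → 2*t ≥ -16)))))) ∧ ((¬(3*lim_3 > -9)) → ((3*w ≤ 2*t - 1 → 2*k > -2) ∧ ((t > 3*k - 12 ∧ t ≠ -10) → 2*t ≥ -16)))))) ∧ ((¬(3*lim > -9)) → ((3*w ≤ 2*t - 1 → 2*k > -2) ∧ ((t > 3*k - 12 ∧ t ≠ -10) → 2*t ≥ -16)))


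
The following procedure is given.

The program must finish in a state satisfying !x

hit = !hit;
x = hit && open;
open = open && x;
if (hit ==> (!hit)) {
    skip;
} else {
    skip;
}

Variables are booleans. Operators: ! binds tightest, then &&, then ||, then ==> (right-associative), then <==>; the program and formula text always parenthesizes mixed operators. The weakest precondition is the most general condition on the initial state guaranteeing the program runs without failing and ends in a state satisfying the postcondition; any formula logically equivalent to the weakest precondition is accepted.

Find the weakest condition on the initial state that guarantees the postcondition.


Working backward. After the program, !x must hold.
Then branch requires !x; else branch requires !x.
Before the if: ((hit ==> (!hit)) ==> (!x)) && ((!(hit ==> (!hit))) ==> (!x))
Before open := open && x: ((hit ==> (!hit)) ==> (!x)) && ((!(hit ==> (!hit))) ==> (!x))
Before x := hit && open: ((hit ==> (!hit)) ==> (!(hit && open))) && ((!(hit ==> (!hit))) ==> (!(hit && open)))
Before hit := !hit: (((!hit) ==> hit) ==> (!((!hit) && open))) && ((!((!hit) ==> hit)) ==> (!((!hit) && open)))
Answer: WP = (((!hit) ==> hit) ==> (!((!hit) && open))) && ((!((!hit) ==> hit)) ==> (!((!hit) && open)))


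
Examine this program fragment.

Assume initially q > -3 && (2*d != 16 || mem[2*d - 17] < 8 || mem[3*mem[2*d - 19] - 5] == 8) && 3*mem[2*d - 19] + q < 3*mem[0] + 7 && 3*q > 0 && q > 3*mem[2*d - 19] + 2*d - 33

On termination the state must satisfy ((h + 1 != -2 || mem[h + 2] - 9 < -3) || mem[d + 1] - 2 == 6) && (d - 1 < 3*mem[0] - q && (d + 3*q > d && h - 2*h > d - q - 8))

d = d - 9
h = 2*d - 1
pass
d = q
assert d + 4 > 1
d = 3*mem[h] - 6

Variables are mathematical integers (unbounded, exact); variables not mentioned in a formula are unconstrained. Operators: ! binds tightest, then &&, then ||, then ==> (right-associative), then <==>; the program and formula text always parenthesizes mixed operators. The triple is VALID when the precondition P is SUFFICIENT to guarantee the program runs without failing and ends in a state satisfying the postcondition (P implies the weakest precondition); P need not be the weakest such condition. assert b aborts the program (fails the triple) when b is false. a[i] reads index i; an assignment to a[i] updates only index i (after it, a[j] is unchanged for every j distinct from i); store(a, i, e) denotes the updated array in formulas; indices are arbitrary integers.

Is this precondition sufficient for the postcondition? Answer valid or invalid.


Working backward. After the program, the postcondition ((h + 1 != -2 || mem[h + 2] - 9 < -3) || mem[d + 1] - 2 == 6) && (d - 1 < 3*mem[0] - q && (d + 3*q > d && h - 2*h > d - q - 8)) must hold; in canonical form it is (h != -3 || mem[h + 2] < 6 || mem[d + 1] == 8) && d + q < 3*mem[0] + 1 && 3*q > 0 && q > d + h - 8.
Before d := 3*mem[h] - 6: (h != -3 || mem[h + 2] < 6 || mem[3*mem[h] - 5] == 8) && 3*mem[h] + q < 3*mem[0] + 7 && 3*q > 0 && q > 3*mem[h] + h - 14
Before assert d + 4 > 1: d > -3 && (h != -3 || mem[h + 2] < 6 || mem[3*mem[h] - 5] == 8) && 3*mem[h] + q < 3*mem[0] + 7 && 3*q > 0 && q > 3*mem[h] + h - 14
Before d := q: q > -3 && (h != -3 || mem[h + 2] < 6 || mem[3*mem[h] - 5] == 8) && 3*mem[h] + q < 3*mem[0] + 7 && 3*q > 0 && q > 3*mem[h] + h - 14
Before skip: q > -3 && (h != -3 || mem[h + 2] < 6 || mem[3*mem[h] - 5] == 8) && 3*mem[h] + q < 3*mem[0] + 7 && 3*q > 0 && q > 3*mem[h] + h - 14
Before h := 2*d - 1: q > -3 && (2*d != -2 || mem[2*d + 1] < 6 || mem[3*mem[2*d - 1] - 5] == 8) && 3*mem[2*d - 1] + q < 3*mem[0] + 7 && 3*q > 0 && q > 3*mem[2*d - 1] + 2*d - 15
Before d := d - 9: q > -3 && (2*d != 16 || mem[2*d - 17] < 6 || mem[3*mem[2*d - 19] - 5] == 8) && 3*mem[2*d - 19] + q < 3*mem[0] + 7 && 3*q > 0 && q > 3*mem[2*d - 19] + 2*d - 33
The weakest precondition is q > -3 && (2*d != 16 || mem[2*d - 17] < 6 || mem[3*mem[2*d - 19] - 5] == 8) && 3*mem[2*d - 19] + q < 3*mem[0] + 7 && 3*q > 0 && q > 3*mem[2*d - 19] + 2*d - 33.
Check whether q > -3 && (2*d != 16 || mem[2*d - 17] < 8 || mem[3*mem[2*d - 19] - 5] == 8) && 3*mem[2*d - 19] + q < 3*mem[0] + 7 && 3*q > 0 && q > 3*mem[2*d - 19] + 2*d - 33 implies it.
Countermodel: at the initial state d = 8, mem = {[-45650] = 9, [-3] = -15215, [-1] = 6, [0] = 17422, elsewhere 6}, q = 1, the precondition holds but the weakest precondition fails.
Answer: invalid


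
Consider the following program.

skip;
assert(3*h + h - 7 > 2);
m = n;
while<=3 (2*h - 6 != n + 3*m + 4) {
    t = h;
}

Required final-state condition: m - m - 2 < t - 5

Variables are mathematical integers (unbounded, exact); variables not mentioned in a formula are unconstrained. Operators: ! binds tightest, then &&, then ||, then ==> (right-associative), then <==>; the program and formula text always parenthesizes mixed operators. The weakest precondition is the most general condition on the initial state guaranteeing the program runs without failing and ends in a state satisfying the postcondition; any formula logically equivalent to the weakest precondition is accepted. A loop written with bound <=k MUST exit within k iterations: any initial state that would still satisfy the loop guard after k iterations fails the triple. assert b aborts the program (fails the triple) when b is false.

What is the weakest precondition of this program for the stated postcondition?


Working backward. After the program, the postcondition m - m - 2 < t - 5 must hold; in canonical form it is t > 3.
Before the loop (bound <=3), unroll the exhaustion recursion (WP_0 = exit-now case; WP_j = one more guarded iteration, up to j = 3):
  WP_0: (!(2*h != 3*m + n + 10)) && t > 3
  WP_1: (2*h != 3*m + n + 10 ==> ((!(2*h != 3*m + n + 10)) && h > 3)) && ((!(2*h != 3*m + n + 10)) ==> t > 3)
  WP_2: (2*h != 3*m + n + 10 ==> ((2*h != 3*m + n + 10 ==> ((!(2*h != 3*m + n + 10)) && h > 3)) && ((!(2*h != 3*m + n + 10)) ==> h > 3))) && ((!(2*h != 3*m + n + 10)) ==> t > 3)
  WP_3: (2*h != 3*m + n + 10 ==> ((2*h != 3*m + n + 10 ==> ((2*h != 3*m + n + 10 ==> ((!(2*h != 3*m + n + 10)) && h > 3)) && ((!(2*h != 3*m + n + 10)) ==> h > 3))) && ((!(2*h != 3*m + n + 10)) ==> h > 3))) && ((!(2*h != 3*m + n + 10)) ==> t > 3)
So before the loop: (2*h != 3*m + n + 10 ==> ((2*h != 3*m + n + 10 ==> ((2*h != 3*m + n + 10 ==> ((!(2*h != 3*m + n + 10)) && h > 3)) && ((!(2*h != 3*m + n + 10)) ==> h > 3))) && ((!(2*h != 3*m + n + 10)) ==> h > 3))) && ((!(2*h != 3*m + n + 10)) ==> t > 3)
Before m := n: (2*h != 4*n + 10 ==> ((2*h != 4*n + 10 ==> ((2*h != 4*n + 10 ==> ((!(2*h != 4*n + 10)) && h > 3)) && ((!(2*h != 4*n + 10)) ==> h > 3))) && ((!(2*h != 4*n + 10)) ==> h > 3))) && ((!(2*h != 4*n + 10)) ==> t > 3)
Before assert 3*h + h - 7 > 2: 4*h > 9 && (2*h != 4*n + 10 ==> ((2*h != 4*n + 10 ==> ((2*h != 4*n + 10 ==> ((!(2*h != 4*n + 10)) && h > 3)) && ((!(2*h != 4*n + 10)) ==> h > 3))) && ((!(2*h != 4*n + 10)) ==> h > 3))) && ((!(2*h != 4*n + 10)) ==> t > 3)
Before skip: 4*h > 9 && (2*h != 4*n + 10 ==> ((2*h != 4*n + 10 ==> ((2*h != 4*n + 10 ==> ((!(2*h != 4*n + 10)) && h > 3)) && ((!(2*h != 4*n + 10)) ==> h > 3))) && ((!(2*h != 4*n + 10)) ==> h > 3))) && ((!(2*h != 4*n + 10)) ==> t > 3)
Answer: WP = 4*h > 9 && (2*h != 4*n + 10 ==> ((2*h != 4*n + 10 ==> ((2*h != 4*n + 10 ==> ((!(2*h != 4*n + 10)) && h > 3)) && ((!(2*h != 4*n + 10)) ==> h > 3))) && ((!(2*h != 4*n + 10)) ==> h > 3))) && ((!(2*h != 4*n + 10)) ==> t > 3)


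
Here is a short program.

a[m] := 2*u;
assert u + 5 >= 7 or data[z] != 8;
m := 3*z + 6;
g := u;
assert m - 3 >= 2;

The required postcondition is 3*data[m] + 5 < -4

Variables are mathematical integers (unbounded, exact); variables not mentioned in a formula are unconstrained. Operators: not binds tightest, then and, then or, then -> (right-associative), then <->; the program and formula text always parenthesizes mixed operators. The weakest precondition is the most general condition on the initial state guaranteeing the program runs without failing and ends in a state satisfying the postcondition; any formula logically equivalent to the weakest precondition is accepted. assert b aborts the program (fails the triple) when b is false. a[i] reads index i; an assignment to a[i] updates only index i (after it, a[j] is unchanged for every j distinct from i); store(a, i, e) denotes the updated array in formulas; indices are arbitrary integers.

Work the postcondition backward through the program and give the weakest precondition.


Working backward. After the program, the postcondition 3*data[m] + 5 < -4 must hold; in canonical form it is 3*data[m] < -9.
Before assert m - 3 >= 2: m >= 5 and 3*data[m] < -9
Before g := u: m >= 5 and 3*data[m] < -9
Before m := 3*z + 6: 3*z >= -1 and 3*data[3*z + 6] < -9
Before assert u + 5 >= 7 or data[z] != 8: (u >= 2 or data[z] != 8) and 3*z >= -1 and 3*data[3*z + 6] < -9
Before a[m] := 2*u: (u >= 2 or data[z] != 8) and 3*z >= -1 and 3*data[3*z + 6] < -9
Answer: WP = (u >= 2 or data[z] != 8) and 3*z >= -1 and 3*data[3*z + 6] < -9


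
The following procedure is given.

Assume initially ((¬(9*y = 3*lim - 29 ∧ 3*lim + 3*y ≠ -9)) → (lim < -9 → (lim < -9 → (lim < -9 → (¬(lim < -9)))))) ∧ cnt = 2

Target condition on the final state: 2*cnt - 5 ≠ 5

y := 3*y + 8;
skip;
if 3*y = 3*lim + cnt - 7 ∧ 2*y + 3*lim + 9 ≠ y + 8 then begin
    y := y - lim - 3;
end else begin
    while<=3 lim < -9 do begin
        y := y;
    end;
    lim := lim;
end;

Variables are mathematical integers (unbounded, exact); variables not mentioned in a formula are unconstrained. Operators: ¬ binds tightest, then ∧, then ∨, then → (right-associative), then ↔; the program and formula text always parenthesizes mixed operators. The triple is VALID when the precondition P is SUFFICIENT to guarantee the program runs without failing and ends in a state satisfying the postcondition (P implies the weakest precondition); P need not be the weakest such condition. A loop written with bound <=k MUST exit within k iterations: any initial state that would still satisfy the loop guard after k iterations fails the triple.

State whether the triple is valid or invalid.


Working backward. After the program, the postcondition 2*cnt - 5 ≠ 5 must hold; in canonical form it is 2*cnt ≠ 10.
Then branch requires 2*cnt ≠ 10; else branch requires (lim < -9 → ((lim < -9 → ((lim < -9 → ((¬(lim < -9)) ∧ 2*cnt ≠ 10)) ∧ ((¬(lim < -9)) → 2*cnt ≠ 10))) ∧ ((¬(lim < -9)) → 2*cnt ≠ 10))) ∧ ((¬(lim < -9)) → 2*cnt ≠ 10).
Before the if: ((3*y = cnt + 3*lim - 7 ∧ 3*lim + y ≠ -1) → 2*cnt ≠ 10) ∧ ((¬(3*y = cnt + 3*lim - 7 ∧ 3*lim + y ≠ -1)) → ((lim < -9 → ((lim < -9 → ((lim < -9 → ((¬(lim < -9)) ∧ 2*cnt ≠ 10)) ∧ ((¬(lim < -9)) → 2*cnt ≠ 10))) ∧ ((¬(lim < -9)) → 2*cnt ≠ 10))) ∧ ((¬(lim < -9)) → 2*cnt ≠ 10)))
Before skip: ((3*y = cnt + 3*lim - 7 ∧ 3*lim + y ≠ -1) → 2*cnt ≠ 10) ∧ ((¬(3*y = cnt + 3*lim - 7 ∧ 3*lim + y ≠ -1)) → ((lim < -9 → ((lim < -9 → ((lim < -9 → ((¬(lim < -9)) ∧ 2*cnt ≠ 10)) ∧ ((¬(lim < -9)) → 2*cnt ≠ 10))) ∧ ((¬(lim < -9)) → 2*cnt ≠ 10))) ∧ ((¬(lim < -9)) → 2*cnt ≠ 10)))
Before y := 3*y + 8: ((9*y = cnt + 3*lim - 31 ∧ 3*lim + 3*y ≠ -9) → 2*cnt ≠ 10) ∧ ((¬(9*y = cnt + 3*lim - 31 ∧ 3*lim + 3*y ≠ -9)) → ((lim < -9 → ((lim < -9 → ((lim < -9 → ((¬(lim < -9)) ∧ 2*cnt ≠ 10)) ∧ ((¬(lim < -9)) → 2*cnt ≠ 10))) ∧ ((¬(lim < -9)) → 2*cnt ≠ 10))) ∧ ((¬(lim < -9)) → 2*cnt ≠ 10)))
The weakest precondition is ((9*y = cnt + 3*lim - 31 ∧ 3*lim + 3*y ≠ -9) → 2*cnt ≠ 10) ∧ ((¬(9*y = cnt + 3*lim - 31 ∧ 3*lim + 3*y ≠ -9)) → ((lim < -9 → ((lim < -9 → ((lim < -9 → ((¬(lim < -9)) ∧ 2*cnt ≠ 10)) ∧ ((¬(lim < -9)) → 2*cnt ≠ 10))) ∧ ((¬(lim < -9)) → 2*cnt ≠ 10))) ∧ ((¬(lim < -9)) → 2*cnt ≠ 10))).
Check whether ((¬(9*y = 3*lim - 29 ∧ 3*lim + 3*y ≠ -9)) → (lim < -9 → (lim < -9 → (lim < -9 → (¬(lim < -9)))))) ∧ cnt = 2 implies it.
Every state satisfying the precondition satisfies the weakest precondition: the implication holds.
Answer: valid


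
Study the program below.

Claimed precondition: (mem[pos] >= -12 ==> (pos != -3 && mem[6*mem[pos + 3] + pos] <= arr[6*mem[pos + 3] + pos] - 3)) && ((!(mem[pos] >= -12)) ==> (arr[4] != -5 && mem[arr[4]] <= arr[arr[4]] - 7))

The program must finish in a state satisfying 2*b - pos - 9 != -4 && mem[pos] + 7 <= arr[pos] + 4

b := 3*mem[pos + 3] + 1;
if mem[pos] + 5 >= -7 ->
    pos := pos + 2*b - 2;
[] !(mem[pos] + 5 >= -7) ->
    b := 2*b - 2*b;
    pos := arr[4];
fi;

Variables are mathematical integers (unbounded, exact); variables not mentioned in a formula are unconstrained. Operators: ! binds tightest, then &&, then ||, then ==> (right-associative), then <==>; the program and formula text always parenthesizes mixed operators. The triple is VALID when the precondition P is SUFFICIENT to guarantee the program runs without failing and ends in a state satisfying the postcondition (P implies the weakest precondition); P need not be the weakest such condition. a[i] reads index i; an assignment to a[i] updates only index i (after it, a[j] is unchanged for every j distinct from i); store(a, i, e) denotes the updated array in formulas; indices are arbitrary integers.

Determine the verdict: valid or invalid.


Working backward. After the program, the postcondition 2*b - pos - 9 != -4 && mem[pos] + 7 <= arr[pos] + 4 must hold; in canonical form it is 2*b != pos + 5 && mem[pos] <= arr[pos] - 3.
Then branch requires pos != -3 && mem[2*b + pos - 2] <= arr[2*b + pos - 2] - 3; else branch requires arr[4] != -5 && mem[arr[4]] <= arr[arr[4]] - 3.
Before the if: (mem[pos] >= -12 ==> (pos != -3 && mem[2*b + pos - 2] <= arr[2*b + pos - 2] - 3)) && ((!(mem[pos] >= -12)) ==> (arr[4] != -5 && mem[arr[4]] <= arr[arr[4]] - 3))
Before b := 3*mem[pos + 3] + 1: (mem[pos] >= -12 ==> (pos != -3 && mem[6*mem[pos + 3] + pos] <= arr[6*mem[pos + 3] + pos] - 3)) && ((!(mem[pos] >= -12)) ==> (arr[4] != -5 && mem[arr[4]] <= arr[arr[4]] - 3))
The weakest precondition is (mem[pos] >= -12 ==> (pos != -3 && mem[6*mem[pos + 3] + pos] <= arr[6*mem[pos + 3] + pos] - 3)) && ((!(mem[pos] >= -12)) ==> (arr[4] != -5 && mem[arr[4]] <= arr[arr[4]] - 3)).
Check whether (mem[pos] >= -12 ==> (pos != -3 && mem[6*mem[pos + 3] + pos] <= arr[6*mem[pos + 3] + pos] - 3)) && ((!(mem[pos] >= -12)) ==> (arr[4] != -5 && mem[arr[4]] <= arr[arr[4]] - 7)) implies it.
Every state satisfying the precondition satisfies the weakest precondition: the implication holds.
Answer: valid


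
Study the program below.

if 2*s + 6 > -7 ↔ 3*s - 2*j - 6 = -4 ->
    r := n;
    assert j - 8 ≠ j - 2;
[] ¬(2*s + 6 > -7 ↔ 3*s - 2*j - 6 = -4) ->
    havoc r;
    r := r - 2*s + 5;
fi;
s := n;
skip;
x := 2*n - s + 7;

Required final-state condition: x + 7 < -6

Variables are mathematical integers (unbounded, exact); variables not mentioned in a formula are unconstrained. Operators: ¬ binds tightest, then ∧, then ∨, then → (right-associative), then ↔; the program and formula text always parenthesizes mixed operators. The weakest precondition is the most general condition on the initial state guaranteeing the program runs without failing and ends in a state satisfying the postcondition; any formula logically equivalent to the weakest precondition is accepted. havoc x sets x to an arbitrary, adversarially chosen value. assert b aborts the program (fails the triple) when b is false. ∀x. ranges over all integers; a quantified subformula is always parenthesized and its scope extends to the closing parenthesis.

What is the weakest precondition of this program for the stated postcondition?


Working backward. After the program, the postcondition x + 7 < -6 must hold; in canonical form it is x < -13.
Before x := 2*n - s + 7: 2*n < s - 20
Before skip: 2*n < s - 20
Before s := n: n < -20
Then branch requires n < -20; else branch requires n < -20.
Before the if: ((2*s > -13 ↔ 3*s = 2*j + 2) → n < -20) ∧ ((¬(2*s > -13 ↔ 3*s = 2*j + 2)) → n < -20)
Answer: WP = ((2*s > -13 ↔ 3*s = 2*j + 2) → n < -20) ∧ ((¬(2*s > -13 ↔ 3*s = 2*j + 2)) → n < -20)


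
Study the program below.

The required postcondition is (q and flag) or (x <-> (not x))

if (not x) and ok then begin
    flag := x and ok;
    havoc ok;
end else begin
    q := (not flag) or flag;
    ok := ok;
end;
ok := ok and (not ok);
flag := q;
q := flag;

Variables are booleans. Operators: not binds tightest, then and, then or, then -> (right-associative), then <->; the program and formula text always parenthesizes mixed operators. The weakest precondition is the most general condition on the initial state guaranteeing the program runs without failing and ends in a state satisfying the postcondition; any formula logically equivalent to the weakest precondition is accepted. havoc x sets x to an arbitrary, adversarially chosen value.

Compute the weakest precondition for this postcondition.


Working backward. After the program, (q and flag) or (x <-> (not x)) must hold.
Before q := flag: flag or (x <-> (not x))
Before flag := q: q or (x <-> (not x))
Before ok := ok and (not ok): q or (x <-> (not x))
Then branch requires q or (x <-> (not x)); else branch requires true.
Before the if: ((not x) and ok) -> (q or (x <-> (not x)))
Answer: WP = ((not x) and ok) -> (q or (x <-> (not x)))


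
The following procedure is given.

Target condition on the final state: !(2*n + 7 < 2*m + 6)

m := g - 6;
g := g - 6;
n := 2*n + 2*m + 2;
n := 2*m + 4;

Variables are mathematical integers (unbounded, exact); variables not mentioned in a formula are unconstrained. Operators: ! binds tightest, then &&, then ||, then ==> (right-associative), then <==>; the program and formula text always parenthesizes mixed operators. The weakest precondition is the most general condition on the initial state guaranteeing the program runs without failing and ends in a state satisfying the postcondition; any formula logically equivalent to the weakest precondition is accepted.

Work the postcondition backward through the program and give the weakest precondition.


Working backward. After the program, the postcondition !(2*n + 7 < 2*m + 6) must hold; in canonical form it is !(2*n < 2*m - 1).
Before n := 2*m + 4: !(2*m < -9)
Before n := 2*n + 2*m + 2: !(2*m < -9)
Before g := g - 6: !(2*m < -9)
Before m := g - 6: !(2*g < 3)
Answer: WP = !(2*g < 3)


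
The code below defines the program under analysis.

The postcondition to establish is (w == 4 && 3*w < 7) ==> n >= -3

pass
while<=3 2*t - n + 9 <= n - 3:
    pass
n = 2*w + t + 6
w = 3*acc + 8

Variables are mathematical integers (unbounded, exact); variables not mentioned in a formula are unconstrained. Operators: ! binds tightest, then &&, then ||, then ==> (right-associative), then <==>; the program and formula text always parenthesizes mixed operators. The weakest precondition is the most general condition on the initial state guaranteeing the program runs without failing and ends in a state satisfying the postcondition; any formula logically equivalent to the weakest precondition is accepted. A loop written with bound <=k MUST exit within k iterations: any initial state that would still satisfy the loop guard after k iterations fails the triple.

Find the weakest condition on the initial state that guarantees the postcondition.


Working backward. After the program, (w == 4 && 3*w < 7) ==> n >= -3 must hold.
Before w := 3*acc + 8: (3*acc == -4 && 9*acc < -17) ==> n >= -3
Before n := 2*w + t + 6: (3*acc == -4 && 9*acc < -17) ==> t + 2*w >= -9
Before the loop (bound <=3), unroll the exhaustion recursion (WP_0 = exit-now case; WP_j = one more guarded iteration, up to j = 3):
  WP_0: (!(2*t <= 2*n - 12)) && ((3*acc == -4 && 9*acc < -17) ==> t + 2*w >= -9)
  WP_1: (2*t <= 2*n - 12 ==> ((!(2*t <= 2*n - 12)) && ((3*acc == -4 && 9*acc < -17) ==> t + 2*w >= -9))) && ((!(2*t <= 2*n - 12)) ==> ((3*acc == -4 && 9*acc < -17) ==> t + 2*w >= -9))
  WP_2: (2*t <= 2*n - 12 ==> ((2*t <= 2*n - 12 ==> ((!(2*t <= 2*n - 12)) && ((3*acc == -4 && 9*acc < -17) ==> t + 2*w >= -9))) && ((!(2*t <= 2*n - 12)) ==> ((3*acc == -4 && 9*acc < -17) ==> t + 2*w >= -9)))) && ((!(2*t <= 2*n - 12)) ==> ((3*acc == -4 && 9*acc < -17) ==> t + 2*w >= -9))
  WP_3: (2*t <= 2*n - 12 ==> ((2*t <= 2*n - 12 ==> ((2*t <= 2*n - 12 ==> ((!(2*t <= 2*n - 12)) && ((3*acc == -4 && 9*acc < -17) ==> t + 2*w >= -9))) && ((!(2*t <= 2*n - 12)) ==> ((3*acc == -4 && 9*acc < -17) ==> t + 2*w >= -9)))) && ((!(2*t <= 2*n - 12)) ==> ((3*acc == -4 && 9*acc < -17) ==> t + 2*w >= -9)))) && ((!(2*t <= 2*n - 12)) ==> ((3*acc == -4 && 9*acc < -17) ==> t + 2*w >= -9))
So before the loop: (2*t <= 2*n - 12 ==> ((2*t <= 2*n - 12 ==> ((2*t <= 2*n - 12 ==> ((!(2*t <= 2*n - 12)) && ((3*acc == -4 && 9*acc < -17) ==> t + 2*w >= -9))) && ((!(2*t <= 2*n - 12)) ==> ((3*acc == -4 && 9*acc < -17) ==> t + 2*w >= -9)))) && ((!(2*t <= 2*n - 12)) ==> ((3*acc == -4 && 9*acc < -17) ==> t + 2*w >= -9)))) && ((!(2*t <= 2*n - 12)) ==> ((3*acc == -4 && 9*acc < -17) ==> t + 2*w >= -9))
Before skip: (2*t <= 2*n - 12 ==> ((2*t <= 2*n - 12 ==> ((2*t <= 2*n - 12 ==> ((!(2*t <= 2*n - 12)) && ((3*acc == -4 && 9*acc < -17) ==> t + 2*w >= -9))) && ((!(2*t <= 2*n - 12)) ==> ((3*acc == -4 && 9*acc < -17) ==> t + 2*w >= -9)))) && ((!(2*t <= 2*n - 12)) ==> ((3*acc == -4 && 9*acc < -17) ==> t + 2*w >= -9)))) && ((!(2*t <= 2*n - 12)) ==> ((3*acc == -4 && 9*acc < -17) ==> t + 2*w >= -9))
Answer: WP = (2*t <= 2*n - 12 ==> ((2*t <= 2*n - 12 ==> ((2*t <= 2*n - 12 ==> ((!(2*t <= 2*n - 12)) && ((3*acc == -4 && 9*acc < -17) ==> t + 2*w >= -9))) && ((!(2*t <= 2*n - 12)) ==> ((3*acc == -4 && 9*acc < -17) ==> t + 2*w >= -9)))) && ((!(2*t <= 2*n - 12)) ==> ((3*acc == -4 && 9*acc < -17) ==> t + 2*w >= -9)))) && ((!(2*t <= 2*n - 12)) ==> ((3*acc == -4 && 9*acc < -17) ==> t + 2*w >= -9))


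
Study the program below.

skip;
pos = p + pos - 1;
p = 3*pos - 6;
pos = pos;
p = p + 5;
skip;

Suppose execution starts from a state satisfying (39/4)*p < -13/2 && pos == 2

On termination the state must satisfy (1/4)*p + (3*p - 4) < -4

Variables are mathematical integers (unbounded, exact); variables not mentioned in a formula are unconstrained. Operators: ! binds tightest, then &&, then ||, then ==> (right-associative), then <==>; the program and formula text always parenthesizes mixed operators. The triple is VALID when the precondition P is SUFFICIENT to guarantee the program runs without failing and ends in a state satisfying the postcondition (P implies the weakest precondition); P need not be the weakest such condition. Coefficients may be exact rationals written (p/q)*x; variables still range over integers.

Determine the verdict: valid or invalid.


Working backward. After the program, the postcondition (1/4)*p + (3*p - 4) < -4 must hold; in canonical form it is (13/4)*p < 0.
Before skip: (13/4)*p < 0
Before p := p + 5: (13/4)*p < -65/4
Before pos := pos: (13/4)*p < -65/4
Before p := 3*pos - 6: (39/4)*pos < 13/4
Before pos := p + pos - 1: (39/4)*p + (39/4)*pos < 13
Before skip: (39/4)*p + (39/4)*pos < 13
The weakest precondition is (39/4)*p + (39/4)*pos < 13.
Check whether (39/4)*p < -13/2 && pos == 2 implies it.
Every state satisfying the precondition satisfies the weakest precondition: the implication holds.
Answer: valid


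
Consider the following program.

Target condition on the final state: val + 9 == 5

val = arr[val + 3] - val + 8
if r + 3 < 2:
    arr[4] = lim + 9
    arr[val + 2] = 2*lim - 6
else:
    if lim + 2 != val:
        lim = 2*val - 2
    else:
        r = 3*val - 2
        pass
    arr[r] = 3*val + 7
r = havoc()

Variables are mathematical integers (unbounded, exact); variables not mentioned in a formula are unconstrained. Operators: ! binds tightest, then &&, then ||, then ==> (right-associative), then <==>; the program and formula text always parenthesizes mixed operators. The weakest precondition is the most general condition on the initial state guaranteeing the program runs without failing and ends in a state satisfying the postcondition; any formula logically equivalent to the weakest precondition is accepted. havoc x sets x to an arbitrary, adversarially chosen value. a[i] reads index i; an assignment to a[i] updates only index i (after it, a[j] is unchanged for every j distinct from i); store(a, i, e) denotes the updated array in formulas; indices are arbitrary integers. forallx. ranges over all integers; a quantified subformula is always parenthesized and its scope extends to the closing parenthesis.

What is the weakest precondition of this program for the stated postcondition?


Working backward. After the program, the postcondition val + 9 == 5 must hold; in canonical form it is val == -4.
Before havoc r: val == -4
Then branch requires val == -4; else branch requires (lim != val - 2 ==> val == -4) && ((!(lim != val - 2)) ==> val == -4).
Before the if: (r < -1 ==> val == -4) && ((!(r < -1)) ==> ((lim != val - 2 ==> val == -4) && ((!(lim != val - 2)) ==> val == -4)))
Before val := arr[val + 3] - val + 8: (r < -1 ==> arr[val + 3] == val - 12) && ((!(r < -1)) ==> ((lim + val != arr[val + 3] + 6 ==> arr[val + 3] == val - 12) && ((!(lim + val != arr[val + 3] + 6)) ==> arr[val + 3] == val - 12)))
Answer: WP = (r < -1 ==> arr[val + 3] == val - 12) && ((!(r < -1)) ==> ((lim + val != arr[val + 3] + 6 ==> arr[val + 3] == val - 12) && ((!(lim + val != arr[val + 3] + 6)) ==> arr[val + 3] == val - 12)))


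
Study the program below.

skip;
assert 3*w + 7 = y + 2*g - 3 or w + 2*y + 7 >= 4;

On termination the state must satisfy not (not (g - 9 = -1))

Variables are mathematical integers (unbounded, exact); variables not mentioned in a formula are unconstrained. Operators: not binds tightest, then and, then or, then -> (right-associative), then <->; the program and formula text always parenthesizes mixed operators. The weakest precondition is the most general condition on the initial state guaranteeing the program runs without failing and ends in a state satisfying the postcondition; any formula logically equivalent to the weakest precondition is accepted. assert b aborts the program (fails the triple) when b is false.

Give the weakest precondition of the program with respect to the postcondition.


Working backward. After the program, the postcondition not (not (g - 9 = -1)) must hold; in canonical form it is g = 8.
Before assert 3*w + 7 = y + 2*g - 3 or w + 2*y + 7 >= 4: (3*w = 2*g + y - 10 or w + 2*y >= -3) and g = 8
Before skip: (3*w = 2*g + y - 10 or w + 2*y >= -3) and g = 8
Answer: WP = (3*w = 2*g + y - 10 or w + 2*y >= -3) and g = 8


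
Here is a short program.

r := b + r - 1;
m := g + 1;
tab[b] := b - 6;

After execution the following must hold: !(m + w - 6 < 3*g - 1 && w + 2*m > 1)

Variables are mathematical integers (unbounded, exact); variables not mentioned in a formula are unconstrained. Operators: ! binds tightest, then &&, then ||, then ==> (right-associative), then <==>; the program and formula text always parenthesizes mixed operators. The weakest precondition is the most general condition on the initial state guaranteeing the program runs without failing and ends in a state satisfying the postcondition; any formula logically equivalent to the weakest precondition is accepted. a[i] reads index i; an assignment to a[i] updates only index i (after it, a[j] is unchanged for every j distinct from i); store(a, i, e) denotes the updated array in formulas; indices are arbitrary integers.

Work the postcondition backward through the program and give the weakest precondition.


Working backward. After the program, the postcondition !(m + w - 6 < 3*g - 1 && w + 2*m > 1) must hold; in canonical form it is !(m + w < 3*g + 5 && 2*m + w > 1).
Before tab[b] := b - 6: !(m + w < 3*g + 5 && 2*m + w > 1)
Before m := g + 1: !(w < 2*g + 4 && 2*g + w > -1)
Before r := b + r - 1: !(w < 2*g + 4 && 2*g + w > -1)
Answer: WP = !(w < 2*g + 4 && 2*g + w > -1)
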